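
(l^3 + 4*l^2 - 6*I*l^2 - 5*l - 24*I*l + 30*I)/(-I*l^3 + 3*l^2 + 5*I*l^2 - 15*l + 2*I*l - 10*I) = (I*l^3 + l^2*(6 + 4*I) + l*(24 - 5*I) - 30)/(l^3 + l^2*(-5 + 3*I) + l*(-2 - 15*I) + 10)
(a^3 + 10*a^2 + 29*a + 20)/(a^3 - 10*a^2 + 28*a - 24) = (a^3 + 10*a^2 + 29*a + 20)/(a^3 - 10*a^2 + 28*a - 24)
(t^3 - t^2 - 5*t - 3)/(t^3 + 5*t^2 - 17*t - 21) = (t + 1)/(t + 7)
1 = 1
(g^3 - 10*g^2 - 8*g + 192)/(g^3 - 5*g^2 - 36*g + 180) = (g^2 - 4*g - 32)/(g^2 + g - 30)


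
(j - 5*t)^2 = j^2 - 10*j*t + 25*t^2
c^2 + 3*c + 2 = (c + 1)*(c + 2)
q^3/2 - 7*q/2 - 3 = (q/2 + 1/2)*(q - 3)*(q + 2)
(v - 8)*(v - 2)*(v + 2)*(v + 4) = v^4 - 4*v^3 - 36*v^2 + 16*v + 128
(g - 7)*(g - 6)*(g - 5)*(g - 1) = g^4 - 19*g^3 + 125*g^2 - 317*g + 210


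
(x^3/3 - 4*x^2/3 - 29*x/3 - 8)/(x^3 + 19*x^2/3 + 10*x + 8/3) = (x^3 - 4*x^2 - 29*x - 24)/(3*x^3 + 19*x^2 + 30*x + 8)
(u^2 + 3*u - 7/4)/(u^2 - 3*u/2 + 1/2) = (u + 7/2)/(u - 1)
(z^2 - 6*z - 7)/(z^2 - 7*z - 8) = (z - 7)/(z - 8)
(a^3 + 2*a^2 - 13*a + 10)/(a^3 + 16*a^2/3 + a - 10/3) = 3*(a^2 - 3*a + 2)/(3*a^2 + a - 2)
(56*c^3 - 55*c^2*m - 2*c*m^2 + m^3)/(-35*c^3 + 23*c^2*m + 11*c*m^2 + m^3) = (-8*c + m)/(5*c + m)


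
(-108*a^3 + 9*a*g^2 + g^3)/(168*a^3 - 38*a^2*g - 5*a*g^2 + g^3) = (-18*a^2 + 3*a*g + g^2)/(28*a^2 - 11*a*g + g^2)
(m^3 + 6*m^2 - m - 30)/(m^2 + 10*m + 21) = (m^2 + 3*m - 10)/(m + 7)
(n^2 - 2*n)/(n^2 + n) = (n - 2)/(n + 1)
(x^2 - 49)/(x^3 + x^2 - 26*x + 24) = (x^2 - 49)/(x^3 + x^2 - 26*x + 24)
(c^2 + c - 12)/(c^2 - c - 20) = (c - 3)/(c - 5)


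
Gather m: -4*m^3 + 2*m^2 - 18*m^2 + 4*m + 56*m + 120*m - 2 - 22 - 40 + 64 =-4*m^3 - 16*m^2 + 180*m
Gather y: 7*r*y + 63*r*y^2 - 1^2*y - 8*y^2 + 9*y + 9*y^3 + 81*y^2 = 9*y^3 + y^2*(63*r + 73) + y*(7*r + 8)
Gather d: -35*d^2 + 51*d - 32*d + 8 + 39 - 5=-35*d^2 + 19*d + 42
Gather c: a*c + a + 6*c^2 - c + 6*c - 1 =a + 6*c^2 + c*(a + 5) - 1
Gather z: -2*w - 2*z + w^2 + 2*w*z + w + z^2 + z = w^2 - w + z^2 + z*(2*w - 1)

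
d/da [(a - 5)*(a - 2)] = 2*a - 7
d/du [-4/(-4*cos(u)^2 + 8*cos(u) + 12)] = 2*(cos(u) - 1)*sin(u)/(sin(u)^2 + 2*cos(u) + 2)^2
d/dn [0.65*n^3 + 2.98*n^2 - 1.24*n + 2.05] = 1.95*n^2 + 5.96*n - 1.24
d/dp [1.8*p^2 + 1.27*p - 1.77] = 3.6*p + 1.27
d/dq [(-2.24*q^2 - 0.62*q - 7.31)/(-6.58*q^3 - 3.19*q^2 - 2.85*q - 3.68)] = (-14.7392*q^4 - 8.1592*q^3 - 139.8932*q^2 - 30.1514*q - 18.5519)/(43.2964*q^6 + 41.9804*q^5 + 47.6821*q^4 + 66.6118*q^3 + 31.6009*q^2 + 20.976*q + 13.5424)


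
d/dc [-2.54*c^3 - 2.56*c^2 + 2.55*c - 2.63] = -7.62*c^2 - 5.12*c + 2.55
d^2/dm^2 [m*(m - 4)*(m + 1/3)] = 6*m - 22/3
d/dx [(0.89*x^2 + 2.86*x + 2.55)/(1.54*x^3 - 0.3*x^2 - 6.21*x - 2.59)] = (-1.3706*x^4 - 8.8088*x^3 - 16.4499*x^2 - 3.0802*x + 8.4281)/(2.3716*x^6 - 0.924*x^5 - 19.0368*x^4 - 4.2512*x^3 + 40.1181*x^2 + 32.1678*x + 6.7081)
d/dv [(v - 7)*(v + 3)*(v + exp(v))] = (v - 7)*(v + 3)*(exp(v) + 1) + (v - 7)*(v + exp(v)) + (v + 3)*(v + exp(v))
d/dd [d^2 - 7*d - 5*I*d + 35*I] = 2*d - 7 - 5*I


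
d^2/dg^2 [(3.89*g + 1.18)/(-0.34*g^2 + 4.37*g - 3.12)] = (-(0.68*g - 4.37)*(1.36*g - 8.74)*(3.89*g + 1.18) + (7.9356*g - 33.1962)*(0.34*g^2 - 4.37*g + 3.12))/(0.34*g^2 - 4.37*g + 3.12)^3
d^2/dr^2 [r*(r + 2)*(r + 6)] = 6*r + 16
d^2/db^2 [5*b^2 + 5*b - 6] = 10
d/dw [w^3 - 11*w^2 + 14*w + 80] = 3*w^2 - 22*w + 14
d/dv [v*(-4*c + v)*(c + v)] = -4*c^2 - 6*c*v + 3*v^2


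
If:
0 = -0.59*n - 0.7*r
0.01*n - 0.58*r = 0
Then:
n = 0.00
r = 0.00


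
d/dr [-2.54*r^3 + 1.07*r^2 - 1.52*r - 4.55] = -7.62*r^2 + 2.14*r - 1.52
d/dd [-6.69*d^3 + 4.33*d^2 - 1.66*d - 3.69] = -20.07*d^2 + 8.66*d - 1.66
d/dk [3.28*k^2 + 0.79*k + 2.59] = 6.56*k + 0.79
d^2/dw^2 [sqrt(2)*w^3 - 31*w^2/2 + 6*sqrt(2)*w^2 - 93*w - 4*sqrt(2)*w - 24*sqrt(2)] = 6*sqrt(2)*w - 31 + 12*sqrt(2)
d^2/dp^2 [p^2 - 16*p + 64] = 2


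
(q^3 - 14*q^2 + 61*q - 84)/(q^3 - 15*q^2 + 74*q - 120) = (q^2 - 10*q + 21)/(q^2 - 11*q + 30)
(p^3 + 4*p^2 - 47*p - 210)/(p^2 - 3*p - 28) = (p^2 + 11*p + 30)/(p + 4)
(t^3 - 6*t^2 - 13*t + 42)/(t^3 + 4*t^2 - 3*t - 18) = (t - 7)/(t + 3)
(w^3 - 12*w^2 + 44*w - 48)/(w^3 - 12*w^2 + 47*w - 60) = (w^2 - 8*w + 12)/(w^2 - 8*w + 15)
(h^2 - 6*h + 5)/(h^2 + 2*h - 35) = (h - 1)/(h + 7)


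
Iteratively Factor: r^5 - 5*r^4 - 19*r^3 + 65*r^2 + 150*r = (r + 2)*(r^4 - 7*r^3 - 5*r^2 + 75*r) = (r - 5)*(r + 2)*(r^3 - 2*r^2 - 15*r) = (r - 5)*(r + 2)*(r + 3)*(r^2 - 5*r) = r*(r - 5)*(r + 2)*(r + 3)*(r - 5)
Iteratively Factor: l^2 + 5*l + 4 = (l + 1)*(l + 4)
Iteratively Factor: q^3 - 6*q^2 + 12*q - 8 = (q - 2)*(q^2 - 4*q + 4) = (q - 2)^2*(q - 2)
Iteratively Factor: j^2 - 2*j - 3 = (j - 3)*(j + 1)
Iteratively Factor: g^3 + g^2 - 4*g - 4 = (g + 1)*(g^2 - 4) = (g + 1)*(g + 2)*(g - 2)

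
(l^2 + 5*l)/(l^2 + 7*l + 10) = l/(l + 2)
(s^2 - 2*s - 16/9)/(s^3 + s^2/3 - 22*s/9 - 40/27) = 3*(3*s - 8)/(9*s^2 - 3*s - 20)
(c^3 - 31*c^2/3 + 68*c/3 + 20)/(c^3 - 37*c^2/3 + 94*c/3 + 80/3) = (c - 6)/(c - 8)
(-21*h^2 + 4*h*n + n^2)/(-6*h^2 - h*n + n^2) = (7*h + n)/(2*h + n)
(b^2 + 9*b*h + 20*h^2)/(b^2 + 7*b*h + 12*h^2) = (b + 5*h)/(b + 3*h)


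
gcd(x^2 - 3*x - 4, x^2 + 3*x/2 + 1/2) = x + 1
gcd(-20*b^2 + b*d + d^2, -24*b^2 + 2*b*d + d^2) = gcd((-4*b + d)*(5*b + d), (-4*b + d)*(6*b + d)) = 4*b - d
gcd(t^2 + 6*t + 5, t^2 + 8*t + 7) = t + 1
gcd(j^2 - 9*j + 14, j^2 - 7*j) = j - 7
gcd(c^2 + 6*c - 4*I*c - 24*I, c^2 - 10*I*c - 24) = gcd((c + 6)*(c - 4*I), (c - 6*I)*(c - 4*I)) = c - 4*I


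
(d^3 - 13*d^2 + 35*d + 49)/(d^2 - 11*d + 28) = (d^2 - 6*d - 7)/(d - 4)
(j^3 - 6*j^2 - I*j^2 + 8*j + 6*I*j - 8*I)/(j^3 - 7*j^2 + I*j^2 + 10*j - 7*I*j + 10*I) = (j^2 - j*(4 + I) + 4*I)/(j^2 + j*(-5 + I) - 5*I)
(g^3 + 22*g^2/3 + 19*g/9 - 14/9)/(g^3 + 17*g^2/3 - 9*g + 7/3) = (g + 2/3)/(g - 1)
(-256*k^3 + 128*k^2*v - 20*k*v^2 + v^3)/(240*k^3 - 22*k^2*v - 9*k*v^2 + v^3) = (32*k^2 - 12*k*v + v^2)/(-30*k^2 - k*v + v^2)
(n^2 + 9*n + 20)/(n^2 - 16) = (n + 5)/(n - 4)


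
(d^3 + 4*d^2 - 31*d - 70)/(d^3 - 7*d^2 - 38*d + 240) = (d^2 + 9*d + 14)/(d^2 - 2*d - 48)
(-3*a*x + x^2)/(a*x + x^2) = (-3*a + x)/(a + x)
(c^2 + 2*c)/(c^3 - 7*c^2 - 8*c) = (c + 2)/(c^2 - 7*c - 8)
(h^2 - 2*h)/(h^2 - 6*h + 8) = h/(h - 4)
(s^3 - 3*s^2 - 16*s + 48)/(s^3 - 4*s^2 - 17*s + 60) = (s - 4)/(s - 5)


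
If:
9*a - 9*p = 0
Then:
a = p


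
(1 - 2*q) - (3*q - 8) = 9 - 5*q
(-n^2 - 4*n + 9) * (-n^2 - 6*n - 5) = n^4 + 10*n^3 + 20*n^2 - 34*n - 45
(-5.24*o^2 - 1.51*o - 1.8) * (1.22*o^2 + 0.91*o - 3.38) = -6.3928*o^4 - 6.6106*o^3 + 14.1411*o^2 + 3.4658*o + 6.084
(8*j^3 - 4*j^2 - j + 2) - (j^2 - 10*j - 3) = 8*j^3 - 5*j^2 + 9*j + 5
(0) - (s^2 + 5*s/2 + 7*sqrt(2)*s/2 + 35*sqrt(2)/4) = -s^2 - 7*sqrt(2)*s/2 - 5*s/2 - 35*sqrt(2)/4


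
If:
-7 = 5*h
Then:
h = -7/5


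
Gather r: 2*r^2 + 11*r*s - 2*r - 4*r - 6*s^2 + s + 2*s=2*r^2 + r*(11*s - 6) - 6*s^2 + 3*s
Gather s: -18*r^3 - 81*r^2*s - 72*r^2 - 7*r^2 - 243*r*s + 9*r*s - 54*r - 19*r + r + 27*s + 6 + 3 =-18*r^3 - 79*r^2 - 72*r + s*(-81*r^2 - 234*r + 27) + 9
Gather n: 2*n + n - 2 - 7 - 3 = 3*n - 12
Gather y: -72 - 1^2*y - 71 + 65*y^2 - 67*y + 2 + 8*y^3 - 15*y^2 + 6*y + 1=8*y^3 + 50*y^2 - 62*y - 140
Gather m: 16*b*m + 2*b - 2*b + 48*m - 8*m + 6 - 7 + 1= m*(16*b + 40)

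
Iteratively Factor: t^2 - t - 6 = (t + 2)*(t - 3)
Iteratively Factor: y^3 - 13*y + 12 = (y + 4)*(y^2 - 4*y + 3) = (y - 3)*(y + 4)*(y - 1)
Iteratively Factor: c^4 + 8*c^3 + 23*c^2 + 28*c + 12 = (c + 1)*(c^3 + 7*c^2 + 16*c + 12) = (c + 1)*(c + 2)*(c^2 + 5*c + 6) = (c + 1)*(c + 2)^2*(c + 3)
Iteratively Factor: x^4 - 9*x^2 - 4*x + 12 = (x + 2)*(x^3 - 2*x^2 - 5*x + 6) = (x - 1)*(x + 2)*(x^2 - x - 6) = (x - 3)*(x - 1)*(x + 2)*(x + 2)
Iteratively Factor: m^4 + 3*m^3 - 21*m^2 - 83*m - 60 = (m + 3)*(m^3 - 21*m - 20) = (m - 5)*(m + 3)*(m^2 + 5*m + 4) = (m - 5)*(m + 3)*(m + 4)*(m + 1)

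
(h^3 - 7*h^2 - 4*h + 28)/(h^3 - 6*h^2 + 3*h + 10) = (h^2 - 5*h - 14)/(h^2 - 4*h - 5)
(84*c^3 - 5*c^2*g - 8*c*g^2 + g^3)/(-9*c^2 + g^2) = (-28*c^2 + 11*c*g - g^2)/(3*c - g)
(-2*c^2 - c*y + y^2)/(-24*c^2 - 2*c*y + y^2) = (2*c^2 + c*y - y^2)/(24*c^2 + 2*c*y - y^2)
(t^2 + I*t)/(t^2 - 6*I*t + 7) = t/(t - 7*I)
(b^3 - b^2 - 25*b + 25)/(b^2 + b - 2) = (b^2 - 25)/(b + 2)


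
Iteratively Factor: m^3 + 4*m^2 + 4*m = (m + 2)*(m^2 + 2*m) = m*(m + 2)*(m + 2)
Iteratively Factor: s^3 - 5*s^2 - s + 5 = (s - 1)*(s^2 - 4*s - 5) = (s - 5)*(s - 1)*(s + 1)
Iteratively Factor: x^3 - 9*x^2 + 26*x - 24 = (x - 3)*(x^2 - 6*x + 8) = (x - 3)*(x - 2)*(x - 4)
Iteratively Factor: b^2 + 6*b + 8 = (b + 2)*(b + 4)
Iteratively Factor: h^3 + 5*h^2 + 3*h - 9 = (h - 1)*(h^2 + 6*h + 9) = (h - 1)*(h + 3)*(h + 3)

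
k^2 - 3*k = k*(k - 3)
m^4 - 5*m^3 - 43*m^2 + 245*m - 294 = (m - 7)*(m - 3)*(m - 2)*(m + 7)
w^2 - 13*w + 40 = (w - 8)*(w - 5)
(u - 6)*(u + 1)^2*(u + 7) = u^4 + 3*u^3 - 39*u^2 - 83*u - 42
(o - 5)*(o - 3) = o^2 - 8*o + 15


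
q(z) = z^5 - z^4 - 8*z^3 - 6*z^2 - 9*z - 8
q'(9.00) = 27828.00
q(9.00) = 46081.00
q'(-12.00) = 107271.00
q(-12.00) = -256508.00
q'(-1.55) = -4.30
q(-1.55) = 6.61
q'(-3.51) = 669.34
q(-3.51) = -388.93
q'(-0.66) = -9.44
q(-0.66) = -2.69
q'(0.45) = -19.42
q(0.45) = -14.02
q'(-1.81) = 11.48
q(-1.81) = 5.91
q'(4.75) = 1509.14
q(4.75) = 865.50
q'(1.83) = -79.77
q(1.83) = -84.28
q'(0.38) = -17.14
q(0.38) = -12.74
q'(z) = 5*z^4 - 4*z^3 - 24*z^2 - 12*z - 9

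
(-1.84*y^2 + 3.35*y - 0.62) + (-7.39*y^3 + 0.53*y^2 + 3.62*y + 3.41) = -7.39*y^3 - 1.31*y^2 + 6.97*y + 2.79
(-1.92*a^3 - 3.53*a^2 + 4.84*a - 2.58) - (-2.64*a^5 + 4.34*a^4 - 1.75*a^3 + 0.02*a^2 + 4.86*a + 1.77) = 2.64*a^5 - 4.34*a^4 - 0.17*a^3 - 3.55*a^2 - 0.0200000000000005*a - 4.35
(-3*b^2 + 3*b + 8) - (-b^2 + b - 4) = -2*b^2 + 2*b + 12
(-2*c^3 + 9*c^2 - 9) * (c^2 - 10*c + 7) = -2*c^5 + 29*c^4 - 104*c^3 + 54*c^2 + 90*c - 63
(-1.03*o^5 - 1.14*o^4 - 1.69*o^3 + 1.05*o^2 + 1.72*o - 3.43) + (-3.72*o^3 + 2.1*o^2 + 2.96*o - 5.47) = -1.03*o^5 - 1.14*o^4 - 5.41*o^3 + 3.15*o^2 + 4.68*o - 8.9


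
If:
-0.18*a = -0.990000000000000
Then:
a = 5.50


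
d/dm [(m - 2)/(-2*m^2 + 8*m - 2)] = (-m^2 + 4*m + 2*(m - 2)^2 - 1)/(2*(m^2 - 4*m + 1)^2)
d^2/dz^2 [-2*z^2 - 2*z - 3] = -4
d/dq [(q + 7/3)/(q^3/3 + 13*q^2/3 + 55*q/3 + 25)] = 2*(-3*q^2 - 15*q - 16)/(q^5 + 21*q^4 + 174*q^3 + 710*q^2 + 1425*q + 1125)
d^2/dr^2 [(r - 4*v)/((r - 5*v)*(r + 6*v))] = 2*(r^3 - 12*r^2*v + 78*r*v^2 - 94*v^3)/(r^6 + 3*r^5*v - 87*r^4*v^2 - 179*r^3*v^3 + 2610*r^2*v^4 + 2700*r*v^5 - 27000*v^6)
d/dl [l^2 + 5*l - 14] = 2*l + 5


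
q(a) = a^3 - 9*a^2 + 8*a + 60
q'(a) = 3*a^2 - 18*a + 8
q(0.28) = 61.56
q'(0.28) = 3.20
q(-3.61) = -133.21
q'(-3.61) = 112.08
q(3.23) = 25.64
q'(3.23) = -18.84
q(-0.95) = 43.42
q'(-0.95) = 27.81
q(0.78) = 61.24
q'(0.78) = -4.21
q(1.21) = 58.27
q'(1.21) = -9.39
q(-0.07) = 59.40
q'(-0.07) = 9.27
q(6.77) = 11.95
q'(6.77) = 23.64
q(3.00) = 30.00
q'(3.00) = -19.00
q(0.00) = 60.00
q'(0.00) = 8.00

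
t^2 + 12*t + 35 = (t + 5)*(t + 7)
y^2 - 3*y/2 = y*(y - 3/2)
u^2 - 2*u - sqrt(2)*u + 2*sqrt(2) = (u - 2)*(u - sqrt(2))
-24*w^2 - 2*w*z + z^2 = (-6*w + z)*(4*w + z)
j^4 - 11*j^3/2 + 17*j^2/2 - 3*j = j*(j - 3)*(j - 2)*(j - 1/2)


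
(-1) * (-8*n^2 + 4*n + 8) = 8*n^2 - 4*n - 8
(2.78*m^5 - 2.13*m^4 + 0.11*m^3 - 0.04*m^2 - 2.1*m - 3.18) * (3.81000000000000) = 10.5918*m^5 - 8.1153*m^4 + 0.4191*m^3 - 0.1524*m^2 - 8.001*m - 12.1158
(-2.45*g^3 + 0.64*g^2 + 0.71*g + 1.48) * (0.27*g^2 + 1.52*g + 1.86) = -0.6615*g^5 - 3.5512*g^4 - 3.3925*g^3 + 2.6692*g^2 + 3.5702*g + 2.7528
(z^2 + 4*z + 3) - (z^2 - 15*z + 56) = 19*z - 53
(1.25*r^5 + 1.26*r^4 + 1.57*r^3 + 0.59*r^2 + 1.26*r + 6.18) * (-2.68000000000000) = -3.35*r^5 - 3.3768*r^4 - 4.2076*r^3 - 1.5812*r^2 - 3.3768*r - 16.5624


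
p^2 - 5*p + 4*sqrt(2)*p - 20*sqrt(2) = (p - 5)*(p + 4*sqrt(2))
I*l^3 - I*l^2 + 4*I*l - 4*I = (l - 2*I)*(l + 2*I)*(I*l - I)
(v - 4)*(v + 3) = v^2 - v - 12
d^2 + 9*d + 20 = (d + 4)*(d + 5)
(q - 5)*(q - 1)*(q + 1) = q^3 - 5*q^2 - q + 5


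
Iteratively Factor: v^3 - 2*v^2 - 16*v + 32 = (v - 2)*(v^2 - 16) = (v - 4)*(v - 2)*(v + 4)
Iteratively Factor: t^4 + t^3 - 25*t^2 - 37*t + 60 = (t - 1)*(t^3 + 2*t^2 - 23*t - 60) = (t - 1)*(t + 3)*(t^2 - t - 20) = (t - 5)*(t - 1)*(t + 3)*(t + 4)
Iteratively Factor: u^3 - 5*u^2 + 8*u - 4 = (u - 2)*(u^2 - 3*u + 2) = (u - 2)^2*(u - 1)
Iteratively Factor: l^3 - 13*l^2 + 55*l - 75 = (l - 5)*(l^2 - 8*l + 15) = (l - 5)*(l - 3)*(l - 5)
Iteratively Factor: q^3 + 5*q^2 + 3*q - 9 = (q - 1)*(q^2 + 6*q + 9) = (q - 1)*(q + 3)*(q + 3)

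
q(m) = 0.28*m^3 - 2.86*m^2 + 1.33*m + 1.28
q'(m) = 0.84*m^2 - 5.72*m + 1.33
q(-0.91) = -2.51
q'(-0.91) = 7.23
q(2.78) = -11.11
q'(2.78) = -8.08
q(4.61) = -25.94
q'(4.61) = -7.19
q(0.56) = 1.18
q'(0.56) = -1.61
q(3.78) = -19.43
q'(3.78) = -8.29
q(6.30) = -33.84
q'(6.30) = -1.37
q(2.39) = -8.06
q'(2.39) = -7.54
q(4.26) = -23.31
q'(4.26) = -7.79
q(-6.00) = -170.14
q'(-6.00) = 65.89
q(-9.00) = -446.47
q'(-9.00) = 120.85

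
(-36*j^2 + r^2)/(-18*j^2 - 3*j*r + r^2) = (6*j + r)/(3*j + r)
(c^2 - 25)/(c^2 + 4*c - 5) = (c - 5)/(c - 1)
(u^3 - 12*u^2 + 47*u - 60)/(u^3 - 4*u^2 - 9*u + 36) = (u - 5)/(u + 3)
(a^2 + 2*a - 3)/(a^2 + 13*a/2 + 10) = 2*(a^2 + 2*a - 3)/(2*a^2 + 13*a + 20)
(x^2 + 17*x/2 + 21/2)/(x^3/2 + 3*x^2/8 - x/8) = 4*(2*x^2 + 17*x + 21)/(x*(4*x^2 + 3*x - 1))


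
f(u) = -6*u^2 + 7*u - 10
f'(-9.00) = 115.00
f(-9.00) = -559.00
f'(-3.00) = 43.00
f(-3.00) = -85.00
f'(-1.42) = 24.04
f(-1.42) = -32.04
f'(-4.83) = 64.96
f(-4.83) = -183.78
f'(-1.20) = 21.40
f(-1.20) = -27.04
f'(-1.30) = 22.60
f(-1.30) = -29.24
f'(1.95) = -16.40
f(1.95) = -19.16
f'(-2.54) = 37.48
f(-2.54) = -66.49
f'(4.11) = -42.32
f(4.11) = -82.58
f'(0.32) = 3.16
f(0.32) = -8.37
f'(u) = 7 - 12*u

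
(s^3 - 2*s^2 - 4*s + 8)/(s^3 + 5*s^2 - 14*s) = (s^2 - 4)/(s*(s + 7))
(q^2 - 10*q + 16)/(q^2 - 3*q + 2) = (q - 8)/(q - 1)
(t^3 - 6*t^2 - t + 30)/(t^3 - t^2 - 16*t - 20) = (t - 3)/(t + 2)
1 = 1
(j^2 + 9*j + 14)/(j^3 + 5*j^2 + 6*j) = (j + 7)/(j*(j + 3))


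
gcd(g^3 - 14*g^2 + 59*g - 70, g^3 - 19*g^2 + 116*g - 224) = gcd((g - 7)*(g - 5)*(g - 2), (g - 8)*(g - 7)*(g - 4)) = g - 7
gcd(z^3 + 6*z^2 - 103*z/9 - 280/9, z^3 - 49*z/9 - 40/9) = z^2 - z - 40/9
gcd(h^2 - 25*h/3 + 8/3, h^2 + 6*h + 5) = 1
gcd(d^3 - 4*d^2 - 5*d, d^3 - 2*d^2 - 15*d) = d^2 - 5*d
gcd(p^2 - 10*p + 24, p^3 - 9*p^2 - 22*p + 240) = p - 6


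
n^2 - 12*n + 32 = (n - 8)*(n - 4)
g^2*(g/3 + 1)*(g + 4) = g^4/3 + 7*g^3/3 + 4*g^2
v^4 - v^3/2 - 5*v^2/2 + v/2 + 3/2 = (v - 3/2)*(v - 1)*(v + 1)^2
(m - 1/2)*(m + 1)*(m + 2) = m^3 + 5*m^2/2 + m/2 - 1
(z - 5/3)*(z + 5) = z^2 + 10*z/3 - 25/3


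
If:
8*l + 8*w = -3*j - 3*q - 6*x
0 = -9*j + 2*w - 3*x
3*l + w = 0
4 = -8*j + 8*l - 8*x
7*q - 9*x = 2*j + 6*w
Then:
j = 38/17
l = -45/34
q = -20/17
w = 135/34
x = -69/17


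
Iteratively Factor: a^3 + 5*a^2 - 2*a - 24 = (a - 2)*(a^2 + 7*a + 12) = (a - 2)*(a + 4)*(a + 3)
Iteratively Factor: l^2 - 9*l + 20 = (l - 4)*(l - 5)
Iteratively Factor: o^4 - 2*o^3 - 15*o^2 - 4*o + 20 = (o - 1)*(o^3 - o^2 - 16*o - 20) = (o - 1)*(o + 2)*(o^2 - 3*o - 10) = (o - 5)*(o - 1)*(o + 2)*(o + 2)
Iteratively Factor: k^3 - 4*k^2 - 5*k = (k - 5)*(k^2 + k) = k*(k - 5)*(k + 1)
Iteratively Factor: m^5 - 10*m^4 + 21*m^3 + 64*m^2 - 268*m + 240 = (m - 4)*(m^4 - 6*m^3 - 3*m^2 + 52*m - 60) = (m - 5)*(m - 4)*(m^3 - m^2 - 8*m + 12) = (m - 5)*(m - 4)*(m - 2)*(m^2 + m - 6) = (m - 5)*(m - 4)*(m - 2)*(m + 3)*(m - 2)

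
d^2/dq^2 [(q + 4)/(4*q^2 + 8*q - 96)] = (4*(q + 1)^2*(q + 4) - 3*(q + 2)*(q^2 + 2*q - 24))/(2*(q^2 + 2*q - 24)^3)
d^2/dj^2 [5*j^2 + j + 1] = 10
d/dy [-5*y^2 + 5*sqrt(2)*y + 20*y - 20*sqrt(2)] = -10*y + 5*sqrt(2) + 20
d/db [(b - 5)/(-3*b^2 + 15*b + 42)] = (-b^2 + 5*b + (b - 5)*(2*b - 5) + 14)/(3*(-b^2 + 5*b + 14)^2)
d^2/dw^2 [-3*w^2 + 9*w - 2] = -6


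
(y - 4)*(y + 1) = y^2 - 3*y - 4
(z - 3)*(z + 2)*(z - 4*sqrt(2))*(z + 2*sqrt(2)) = z^4 - 2*sqrt(2)*z^3 - z^3 - 22*z^2 + 2*sqrt(2)*z^2 + 16*z + 12*sqrt(2)*z + 96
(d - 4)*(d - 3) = d^2 - 7*d + 12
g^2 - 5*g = g*(g - 5)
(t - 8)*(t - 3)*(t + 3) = t^3 - 8*t^2 - 9*t + 72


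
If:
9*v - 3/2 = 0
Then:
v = 1/6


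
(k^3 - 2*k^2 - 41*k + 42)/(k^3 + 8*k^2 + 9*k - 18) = (k - 7)/(k + 3)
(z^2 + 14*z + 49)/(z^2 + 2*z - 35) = (z + 7)/(z - 5)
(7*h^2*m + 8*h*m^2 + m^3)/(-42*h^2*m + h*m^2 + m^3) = (-h - m)/(6*h - m)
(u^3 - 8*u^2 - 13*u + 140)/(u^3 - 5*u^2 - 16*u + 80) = (u - 7)/(u - 4)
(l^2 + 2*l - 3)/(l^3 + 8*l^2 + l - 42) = (l - 1)/(l^2 + 5*l - 14)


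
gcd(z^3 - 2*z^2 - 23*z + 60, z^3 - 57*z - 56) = 1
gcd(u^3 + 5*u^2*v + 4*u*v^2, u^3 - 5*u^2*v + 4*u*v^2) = u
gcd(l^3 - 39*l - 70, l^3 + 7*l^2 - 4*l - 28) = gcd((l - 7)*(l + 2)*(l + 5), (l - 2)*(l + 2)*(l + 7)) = l + 2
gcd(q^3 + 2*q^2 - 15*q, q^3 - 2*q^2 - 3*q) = q^2 - 3*q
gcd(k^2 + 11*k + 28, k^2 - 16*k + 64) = 1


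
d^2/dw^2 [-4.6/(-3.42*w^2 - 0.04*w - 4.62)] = (-107.60688*w^2 - 1.25856*w + 4.6*(6.84*w + 0.04)*(13.68*w + 0.08) - 145.36368)/(3.42*w^2 + 0.04*w + 4.62)^3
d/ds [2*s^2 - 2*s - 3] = 4*s - 2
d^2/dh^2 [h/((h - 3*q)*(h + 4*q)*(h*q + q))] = 2*(h*(h + 1)^2*(h - 3*q)^2 + h*(h + 1)^2*(h - 3*q)*(h + 4*q) + h*(h + 1)^2*(h + 4*q)^2 + h*(h + 1)*(h - 3*q)^2*(h + 4*q) + h*(h + 1)*(h - 3*q)*(h + 4*q)^2 + h*(h - 3*q)^2*(h + 4*q)^2 - (h + 1)^2*(h - 3*q)^2*(h + 4*q) - (h + 1)^2*(h - 3*q)*(h + 4*q)^2 - (h + 1)*(h - 3*q)^2*(h + 4*q)^2)/(q*(h + 1)^3*(h - 3*q)^3*(h + 4*q)^3)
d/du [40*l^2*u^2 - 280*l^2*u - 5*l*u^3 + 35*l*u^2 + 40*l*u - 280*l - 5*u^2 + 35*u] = 80*l^2*u - 280*l^2 - 15*l*u^2 + 70*l*u + 40*l - 10*u + 35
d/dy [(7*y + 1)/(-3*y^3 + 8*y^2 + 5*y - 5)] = (42*y^3 - 47*y^2 - 16*y - 40)/(9*y^6 - 48*y^5 + 34*y^4 + 110*y^3 - 55*y^2 - 50*y + 25)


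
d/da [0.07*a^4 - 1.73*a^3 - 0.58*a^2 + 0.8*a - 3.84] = 0.28*a^3 - 5.19*a^2 - 1.16*a + 0.8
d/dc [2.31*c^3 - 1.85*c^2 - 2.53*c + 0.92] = 6.93*c^2 - 3.7*c - 2.53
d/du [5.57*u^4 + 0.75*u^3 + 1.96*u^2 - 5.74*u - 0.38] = 22.28*u^3 + 2.25*u^2 + 3.92*u - 5.74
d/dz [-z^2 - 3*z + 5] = -2*z - 3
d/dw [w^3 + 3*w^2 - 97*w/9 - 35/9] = 3*w^2 + 6*w - 97/9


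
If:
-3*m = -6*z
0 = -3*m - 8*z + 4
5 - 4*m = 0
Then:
No Solution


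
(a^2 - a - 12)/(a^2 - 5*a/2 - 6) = 2*(a + 3)/(2*a + 3)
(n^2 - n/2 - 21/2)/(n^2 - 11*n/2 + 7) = (n + 3)/(n - 2)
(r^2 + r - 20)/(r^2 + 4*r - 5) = (r - 4)/(r - 1)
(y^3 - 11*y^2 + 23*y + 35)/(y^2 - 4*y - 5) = y - 7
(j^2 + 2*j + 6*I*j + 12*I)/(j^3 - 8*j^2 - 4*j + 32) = (j + 6*I)/(j^2 - 10*j + 16)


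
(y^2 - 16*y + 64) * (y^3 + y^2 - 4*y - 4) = y^5 - 15*y^4 + 44*y^3 + 124*y^2 - 192*y - 256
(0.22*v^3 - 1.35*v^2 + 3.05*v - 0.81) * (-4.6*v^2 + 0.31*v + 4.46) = -1.012*v^5 + 6.2782*v^4 - 13.4673*v^3 - 1.3495*v^2 + 13.3519*v - 3.6126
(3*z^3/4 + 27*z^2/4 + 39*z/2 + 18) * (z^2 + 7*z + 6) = 3*z^5/4 + 12*z^4 + 285*z^3/4 + 195*z^2 + 243*z + 108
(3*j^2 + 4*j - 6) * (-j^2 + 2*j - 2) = -3*j^4 + 2*j^3 + 8*j^2 - 20*j + 12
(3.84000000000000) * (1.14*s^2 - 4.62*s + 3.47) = 4.3776*s^2 - 17.7408*s + 13.3248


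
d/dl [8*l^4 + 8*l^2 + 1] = 32*l^3 + 16*l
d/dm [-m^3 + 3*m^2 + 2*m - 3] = -3*m^2 + 6*m + 2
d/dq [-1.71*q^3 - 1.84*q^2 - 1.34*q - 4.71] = -5.13*q^2 - 3.68*q - 1.34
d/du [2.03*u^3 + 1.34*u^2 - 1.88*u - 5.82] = 6.09*u^2 + 2.68*u - 1.88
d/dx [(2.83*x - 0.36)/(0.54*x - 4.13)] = (47.468155 - 6.20649*x)/(0.54*x - 4.13)^3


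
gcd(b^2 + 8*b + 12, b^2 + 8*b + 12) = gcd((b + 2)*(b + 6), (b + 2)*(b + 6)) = b^2 + 8*b + 12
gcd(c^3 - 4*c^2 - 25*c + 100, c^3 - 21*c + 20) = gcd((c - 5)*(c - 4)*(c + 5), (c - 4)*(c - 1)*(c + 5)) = c^2 + c - 20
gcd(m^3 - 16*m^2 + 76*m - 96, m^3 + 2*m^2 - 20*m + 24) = m - 2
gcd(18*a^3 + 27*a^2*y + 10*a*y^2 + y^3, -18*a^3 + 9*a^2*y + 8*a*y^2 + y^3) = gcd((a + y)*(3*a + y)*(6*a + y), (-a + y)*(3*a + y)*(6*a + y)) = 18*a^2 + 9*a*y + y^2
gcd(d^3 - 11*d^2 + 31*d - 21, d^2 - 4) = 1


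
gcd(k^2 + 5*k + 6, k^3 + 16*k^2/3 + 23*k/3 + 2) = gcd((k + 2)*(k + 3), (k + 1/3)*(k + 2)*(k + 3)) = k^2 + 5*k + 6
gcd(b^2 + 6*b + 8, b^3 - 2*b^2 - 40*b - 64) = b^2 + 6*b + 8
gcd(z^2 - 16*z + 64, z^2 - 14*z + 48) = z - 8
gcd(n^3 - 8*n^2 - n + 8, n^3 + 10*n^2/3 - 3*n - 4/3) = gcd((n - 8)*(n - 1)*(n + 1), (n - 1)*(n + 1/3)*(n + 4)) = n - 1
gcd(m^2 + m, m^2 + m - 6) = 1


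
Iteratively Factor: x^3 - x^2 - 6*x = (x)*(x^2 - x - 6) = x*(x - 3)*(x + 2)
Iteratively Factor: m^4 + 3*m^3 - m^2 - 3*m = (m + 3)*(m^3 - m) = m*(m + 3)*(m^2 - 1) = m*(m - 1)*(m + 3)*(m + 1)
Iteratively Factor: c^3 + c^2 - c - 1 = (c + 1)*(c^2 - 1) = (c - 1)*(c + 1)*(c + 1)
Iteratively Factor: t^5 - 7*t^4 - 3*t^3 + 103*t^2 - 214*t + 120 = (t - 5)*(t^4 - 2*t^3 - 13*t^2 + 38*t - 24) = (t - 5)*(t - 3)*(t^3 + t^2 - 10*t + 8) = (t - 5)*(t - 3)*(t - 1)*(t^2 + 2*t - 8) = (t - 5)*(t - 3)*(t - 2)*(t - 1)*(t + 4)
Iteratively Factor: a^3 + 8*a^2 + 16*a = (a + 4)*(a^2 + 4*a) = (a + 4)^2*(a)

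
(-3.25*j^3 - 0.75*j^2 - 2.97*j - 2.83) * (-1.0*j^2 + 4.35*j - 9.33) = 3.25*j^5 - 13.3875*j^4 + 30.03*j^3 - 3.092*j^2 + 15.3996*j + 26.4039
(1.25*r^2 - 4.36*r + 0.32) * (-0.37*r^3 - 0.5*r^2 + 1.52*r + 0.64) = -0.4625*r^5 + 0.9882*r^4 + 3.9616*r^3 - 5.9872*r^2 - 2.304*r + 0.2048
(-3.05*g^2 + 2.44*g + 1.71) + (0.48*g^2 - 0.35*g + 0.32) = -2.57*g^2 + 2.09*g + 2.03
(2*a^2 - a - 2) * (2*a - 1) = 4*a^3 - 4*a^2 - 3*a + 2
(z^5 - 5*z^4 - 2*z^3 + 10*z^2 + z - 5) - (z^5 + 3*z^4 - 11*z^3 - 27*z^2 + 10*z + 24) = -8*z^4 + 9*z^3 + 37*z^2 - 9*z - 29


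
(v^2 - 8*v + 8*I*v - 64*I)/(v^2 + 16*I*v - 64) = (v - 8)/(v + 8*I)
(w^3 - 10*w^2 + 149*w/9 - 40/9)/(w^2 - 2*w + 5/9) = w - 8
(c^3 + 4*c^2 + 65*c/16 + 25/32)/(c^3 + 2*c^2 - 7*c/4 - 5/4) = (16*c^2 + 24*c + 5)/(8*(2*c^2 - c - 1))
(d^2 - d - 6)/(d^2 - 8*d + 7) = (d^2 - d - 6)/(d^2 - 8*d + 7)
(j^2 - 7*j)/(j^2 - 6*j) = (j - 7)/(j - 6)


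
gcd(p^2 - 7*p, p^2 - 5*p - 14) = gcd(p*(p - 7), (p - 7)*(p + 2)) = p - 7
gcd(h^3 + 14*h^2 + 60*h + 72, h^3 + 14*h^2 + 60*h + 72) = h^3 + 14*h^2 + 60*h + 72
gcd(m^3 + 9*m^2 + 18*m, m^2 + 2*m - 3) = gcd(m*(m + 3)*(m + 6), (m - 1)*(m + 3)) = m + 3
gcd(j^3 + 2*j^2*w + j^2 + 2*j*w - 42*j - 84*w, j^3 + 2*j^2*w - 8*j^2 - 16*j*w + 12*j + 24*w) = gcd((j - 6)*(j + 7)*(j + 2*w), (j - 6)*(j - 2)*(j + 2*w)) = j^2 + 2*j*w - 6*j - 12*w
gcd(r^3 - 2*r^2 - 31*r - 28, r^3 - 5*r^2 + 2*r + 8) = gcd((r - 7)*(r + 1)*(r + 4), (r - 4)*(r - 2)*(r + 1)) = r + 1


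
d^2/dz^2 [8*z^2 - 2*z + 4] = 16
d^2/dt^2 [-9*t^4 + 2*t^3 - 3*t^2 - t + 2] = -108*t^2 + 12*t - 6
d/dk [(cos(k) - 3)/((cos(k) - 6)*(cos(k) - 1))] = (cos(k)^2 - 6*cos(k) + 15)*sin(k)/((cos(k) - 6)^2*(cos(k) - 1)^2)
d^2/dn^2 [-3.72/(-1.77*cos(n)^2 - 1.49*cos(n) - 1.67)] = (-46.617552*(1 - cos(n)^2)^2 - 29.432268*cos(n)^3 + 12.416244*cos(n)^2 + 68.121012*cos(n) + 41.1432)/(1.77*cos(n)^2 + 1.49*cos(n) + 1.67)^3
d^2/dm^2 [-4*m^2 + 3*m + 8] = -8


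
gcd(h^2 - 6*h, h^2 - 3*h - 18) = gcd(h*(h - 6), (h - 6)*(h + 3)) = h - 6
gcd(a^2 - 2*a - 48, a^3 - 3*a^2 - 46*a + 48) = a^2 - 2*a - 48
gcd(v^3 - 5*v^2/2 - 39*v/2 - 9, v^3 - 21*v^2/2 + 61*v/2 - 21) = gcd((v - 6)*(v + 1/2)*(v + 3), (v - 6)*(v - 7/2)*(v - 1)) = v - 6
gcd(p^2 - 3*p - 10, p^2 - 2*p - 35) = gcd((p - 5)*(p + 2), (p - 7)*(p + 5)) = 1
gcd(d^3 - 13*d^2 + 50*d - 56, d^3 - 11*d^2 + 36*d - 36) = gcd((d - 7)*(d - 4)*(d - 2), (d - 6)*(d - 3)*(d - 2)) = d - 2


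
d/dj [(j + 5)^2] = 2*j + 10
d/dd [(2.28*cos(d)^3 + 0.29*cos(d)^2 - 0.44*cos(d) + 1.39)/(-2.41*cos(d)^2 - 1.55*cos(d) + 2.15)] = (5.4948*cos(d)^4 + 7.068*cos(d)^3 - 13.1961*cos(d)^2 - 7.9468*cos(d) - 1.2085)*sin(d)/(5.8081*cos(d)^4 + 7.471*cos(d)^3 - 7.9605*cos(d)^2 - 6.665*cos(d) + 4.6225)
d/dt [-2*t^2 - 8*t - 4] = -4*t - 8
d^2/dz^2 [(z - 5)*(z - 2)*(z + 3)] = 6*z - 8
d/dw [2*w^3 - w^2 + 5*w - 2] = 6*w^2 - 2*w + 5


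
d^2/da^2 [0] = 0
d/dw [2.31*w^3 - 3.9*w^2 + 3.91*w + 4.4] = 6.93*w^2 - 7.8*w + 3.91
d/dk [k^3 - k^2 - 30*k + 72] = 3*k^2 - 2*k - 30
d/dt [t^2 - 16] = 2*t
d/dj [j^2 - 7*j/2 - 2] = 2*j - 7/2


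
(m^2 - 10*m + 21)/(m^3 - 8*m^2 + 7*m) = (m - 3)/(m*(m - 1))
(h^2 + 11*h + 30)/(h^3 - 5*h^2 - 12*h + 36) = (h^2 + 11*h + 30)/(h^3 - 5*h^2 - 12*h + 36)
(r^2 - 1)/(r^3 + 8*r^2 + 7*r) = (r - 1)/(r*(r + 7))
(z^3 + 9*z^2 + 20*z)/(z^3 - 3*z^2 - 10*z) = (z^2 + 9*z + 20)/(z^2 - 3*z - 10)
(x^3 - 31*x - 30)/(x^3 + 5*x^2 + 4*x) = (x^2 - x - 30)/(x*(x + 4))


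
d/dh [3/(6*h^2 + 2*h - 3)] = 6*(-6*h - 1)/(6*h^2 + 2*h - 3)^2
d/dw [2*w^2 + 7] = 4*w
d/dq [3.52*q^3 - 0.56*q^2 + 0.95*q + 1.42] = 10.56*q^2 - 1.12*q + 0.95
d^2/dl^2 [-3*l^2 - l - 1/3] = -6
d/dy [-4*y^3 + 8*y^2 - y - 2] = -12*y^2 + 16*y - 1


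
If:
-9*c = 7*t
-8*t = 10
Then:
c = 35/36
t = -5/4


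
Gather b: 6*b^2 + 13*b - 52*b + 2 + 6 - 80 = 6*b^2 - 39*b - 72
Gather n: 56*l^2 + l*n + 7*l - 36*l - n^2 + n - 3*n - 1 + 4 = 56*l^2 - 29*l - n^2 + n*(l - 2) + 3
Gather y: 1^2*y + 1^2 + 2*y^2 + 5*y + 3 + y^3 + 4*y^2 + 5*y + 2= y^3 + 6*y^2 + 11*y + 6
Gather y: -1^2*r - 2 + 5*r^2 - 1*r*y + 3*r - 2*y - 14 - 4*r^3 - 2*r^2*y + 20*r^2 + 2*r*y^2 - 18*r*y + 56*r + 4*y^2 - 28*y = -4*r^3 + 25*r^2 + 58*r + y^2*(2*r + 4) + y*(-2*r^2 - 19*r - 30) - 16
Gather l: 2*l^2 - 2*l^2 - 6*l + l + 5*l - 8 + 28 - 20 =0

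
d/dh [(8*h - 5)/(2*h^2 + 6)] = (4*h^2 - h*(8*h - 5) + 12)/(h^2 + 3)^2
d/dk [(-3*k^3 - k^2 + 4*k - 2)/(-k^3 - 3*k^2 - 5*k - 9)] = 2*(4*k^4 + 19*k^3 + 46*k^2 + 3*k - 23)/(k^6 + 6*k^5 + 19*k^4 + 48*k^3 + 79*k^2 + 90*k + 81)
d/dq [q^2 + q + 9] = 2*q + 1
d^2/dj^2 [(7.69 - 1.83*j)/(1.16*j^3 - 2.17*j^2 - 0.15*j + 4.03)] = (-14.774688*j^5 + 151.810824*j^4 - 327.587702*j^3 + 311.898894*j^2 - 296.6979*j + 132.633218)/(1.560896*j^9 - 8.759856*j^8 + 15.781452*j^7 + 8.315471*j^6 - 62.906601*j^5 + 52.576806*j^4 + 64.385547*j^3 - 105.456234*j^2 - 7.308405*j + 65.450827)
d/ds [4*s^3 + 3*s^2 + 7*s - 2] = 12*s^2 + 6*s + 7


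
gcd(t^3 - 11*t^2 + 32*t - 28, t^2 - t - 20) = 1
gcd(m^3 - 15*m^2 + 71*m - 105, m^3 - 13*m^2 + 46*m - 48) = m - 3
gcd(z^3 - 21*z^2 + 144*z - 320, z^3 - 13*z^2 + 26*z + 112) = z - 8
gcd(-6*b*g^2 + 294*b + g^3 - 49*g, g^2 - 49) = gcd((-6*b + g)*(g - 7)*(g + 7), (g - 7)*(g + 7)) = g^2 - 49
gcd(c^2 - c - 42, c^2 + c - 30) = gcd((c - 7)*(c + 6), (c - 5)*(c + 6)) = c + 6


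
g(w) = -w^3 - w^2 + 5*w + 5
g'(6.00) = -115.00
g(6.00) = -217.00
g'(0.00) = 5.00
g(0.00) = 5.00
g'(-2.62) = -10.35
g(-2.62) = 3.02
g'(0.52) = 3.15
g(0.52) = 7.19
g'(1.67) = -6.71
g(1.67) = 5.90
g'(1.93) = -10.03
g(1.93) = 3.74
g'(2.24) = -14.53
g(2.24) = -0.06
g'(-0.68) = 4.97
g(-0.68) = 1.45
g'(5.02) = -80.64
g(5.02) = -121.61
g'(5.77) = -106.42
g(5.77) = -191.54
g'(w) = -3*w^2 - 2*w + 5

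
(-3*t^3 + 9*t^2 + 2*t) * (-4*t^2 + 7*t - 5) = 12*t^5 - 57*t^4 + 70*t^3 - 31*t^2 - 10*t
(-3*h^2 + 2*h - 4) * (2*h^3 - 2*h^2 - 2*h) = -6*h^5 + 10*h^4 - 6*h^3 + 4*h^2 + 8*h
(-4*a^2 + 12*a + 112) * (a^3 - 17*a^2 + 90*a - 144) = -4*a^5 + 80*a^4 - 452*a^3 - 248*a^2 + 8352*a - 16128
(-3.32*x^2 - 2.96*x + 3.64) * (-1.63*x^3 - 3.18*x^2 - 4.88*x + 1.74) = 5.4116*x^5 + 15.3824*x^4 + 19.6812*x^3 - 2.9072*x^2 - 22.9136*x + 6.3336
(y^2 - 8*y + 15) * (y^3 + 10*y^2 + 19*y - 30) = y^5 + 2*y^4 - 46*y^3 - 32*y^2 + 525*y - 450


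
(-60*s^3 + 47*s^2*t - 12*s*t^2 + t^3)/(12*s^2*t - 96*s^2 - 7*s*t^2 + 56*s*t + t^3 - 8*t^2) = (-5*s + t)/(t - 8)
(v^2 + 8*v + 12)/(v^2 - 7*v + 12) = (v^2 + 8*v + 12)/(v^2 - 7*v + 12)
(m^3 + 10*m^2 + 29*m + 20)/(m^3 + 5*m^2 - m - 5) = (m + 4)/(m - 1)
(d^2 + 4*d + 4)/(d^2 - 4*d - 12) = (d + 2)/(d - 6)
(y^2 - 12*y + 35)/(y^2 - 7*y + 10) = (y - 7)/(y - 2)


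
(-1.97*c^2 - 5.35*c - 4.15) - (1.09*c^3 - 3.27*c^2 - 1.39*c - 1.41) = -1.09*c^3 + 1.3*c^2 - 3.96*c - 2.74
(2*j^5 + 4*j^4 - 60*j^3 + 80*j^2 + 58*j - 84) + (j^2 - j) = 2*j^5 + 4*j^4 - 60*j^3 + 81*j^2 + 57*j - 84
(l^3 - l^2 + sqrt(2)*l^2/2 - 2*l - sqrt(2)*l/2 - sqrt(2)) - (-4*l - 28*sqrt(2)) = l^3 - l^2 + sqrt(2)*l^2/2 - sqrt(2)*l/2 + 2*l + 27*sqrt(2)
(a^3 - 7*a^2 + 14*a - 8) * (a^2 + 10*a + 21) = a^5 + 3*a^4 - 35*a^3 - 15*a^2 + 214*a - 168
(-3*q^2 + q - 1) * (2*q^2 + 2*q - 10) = -6*q^4 - 4*q^3 + 30*q^2 - 12*q + 10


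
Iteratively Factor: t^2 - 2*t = (t - 2)*(t)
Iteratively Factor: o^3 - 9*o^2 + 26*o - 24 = (o - 4)*(o^2 - 5*o + 6) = (o - 4)*(o - 3)*(o - 2)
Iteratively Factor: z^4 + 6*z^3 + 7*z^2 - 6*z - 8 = (z + 4)*(z^3 + 2*z^2 - z - 2) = (z - 1)*(z + 4)*(z^2 + 3*z + 2) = (z - 1)*(z + 2)*(z + 4)*(z + 1)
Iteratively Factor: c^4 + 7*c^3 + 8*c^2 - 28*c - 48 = (c + 4)*(c^3 + 3*c^2 - 4*c - 12) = (c - 2)*(c + 4)*(c^2 + 5*c + 6) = (c - 2)*(c + 2)*(c + 4)*(c + 3)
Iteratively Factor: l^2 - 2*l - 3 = (l + 1)*(l - 3)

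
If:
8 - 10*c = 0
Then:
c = 4/5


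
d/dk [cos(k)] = -sin(k)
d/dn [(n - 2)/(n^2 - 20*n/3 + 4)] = 3*(-3*n^2 + 12*n - 28)/(9*n^4 - 120*n^3 + 472*n^2 - 480*n + 144)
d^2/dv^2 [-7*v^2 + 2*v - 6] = -14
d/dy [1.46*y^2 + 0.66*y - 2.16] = 2.92*y + 0.66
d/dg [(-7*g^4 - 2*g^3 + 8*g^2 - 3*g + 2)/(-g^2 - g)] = (14*g^5 + 23*g^4 + 4*g^3 - 11*g^2 + 4*g + 2)/(g^2*(g^2 + 2*g + 1))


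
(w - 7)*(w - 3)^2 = w^3 - 13*w^2 + 51*w - 63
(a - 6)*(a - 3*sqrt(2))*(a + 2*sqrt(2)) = a^3 - 6*a^2 - sqrt(2)*a^2 - 12*a + 6*sqrt(2)*a + 72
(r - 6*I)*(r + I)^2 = r^3 - 4*I*r^2 + 11*r + 6*I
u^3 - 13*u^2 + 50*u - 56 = (u - 7)*(u - 4)*(u - 2)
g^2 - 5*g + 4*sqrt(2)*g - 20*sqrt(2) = (g - 5)*(g + 4*sqrt(2))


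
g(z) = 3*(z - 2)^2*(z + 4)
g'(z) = 3*(z - 2)^2 + 3*(z + 4)*(2*z - 4) = 9*z^2 - 36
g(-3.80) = 20.18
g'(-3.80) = 93.96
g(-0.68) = 71.54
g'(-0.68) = -31.84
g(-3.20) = 64.90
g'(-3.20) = 56.16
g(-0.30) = 58.72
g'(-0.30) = -35.19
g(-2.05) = 95.95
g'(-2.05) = 1.82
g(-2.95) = 77.18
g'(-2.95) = 42.32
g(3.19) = 30.55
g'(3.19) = 55.58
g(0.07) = 45.48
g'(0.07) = -35.96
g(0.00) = 48.00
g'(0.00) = -36.00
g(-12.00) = -4704.00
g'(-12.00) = 1260.00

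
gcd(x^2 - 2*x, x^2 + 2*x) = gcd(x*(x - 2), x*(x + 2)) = x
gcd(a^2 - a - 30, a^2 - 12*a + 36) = a - 6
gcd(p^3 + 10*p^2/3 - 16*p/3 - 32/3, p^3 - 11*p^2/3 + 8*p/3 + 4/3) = p - 2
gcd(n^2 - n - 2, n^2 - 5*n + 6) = n - 2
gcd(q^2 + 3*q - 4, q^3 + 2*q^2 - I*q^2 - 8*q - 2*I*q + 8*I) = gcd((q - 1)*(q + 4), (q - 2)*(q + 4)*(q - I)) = q + 4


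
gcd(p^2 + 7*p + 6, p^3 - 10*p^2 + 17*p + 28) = p + 1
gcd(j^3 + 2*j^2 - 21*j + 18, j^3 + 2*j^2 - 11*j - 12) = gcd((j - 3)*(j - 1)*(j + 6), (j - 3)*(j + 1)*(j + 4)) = j - 3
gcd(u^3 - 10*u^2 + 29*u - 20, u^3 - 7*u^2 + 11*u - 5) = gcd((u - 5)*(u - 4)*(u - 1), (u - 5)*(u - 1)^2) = u^2 - 6*u + 5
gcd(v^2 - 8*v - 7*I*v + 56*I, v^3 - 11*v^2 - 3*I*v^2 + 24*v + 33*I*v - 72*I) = v - 8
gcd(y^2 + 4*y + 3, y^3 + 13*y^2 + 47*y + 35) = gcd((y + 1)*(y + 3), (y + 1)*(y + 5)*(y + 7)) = y + 1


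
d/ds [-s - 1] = -1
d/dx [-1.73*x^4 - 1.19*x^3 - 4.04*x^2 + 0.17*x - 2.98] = -6.92*x^3 - 3.57*x^2 - 8.08*x + 0.17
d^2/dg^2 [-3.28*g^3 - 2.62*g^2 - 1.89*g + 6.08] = -19.68*g - 5.24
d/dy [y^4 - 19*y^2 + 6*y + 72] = 4*y^3 - 38*y + 6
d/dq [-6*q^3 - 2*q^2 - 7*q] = -18*q^2 - 4*q - 7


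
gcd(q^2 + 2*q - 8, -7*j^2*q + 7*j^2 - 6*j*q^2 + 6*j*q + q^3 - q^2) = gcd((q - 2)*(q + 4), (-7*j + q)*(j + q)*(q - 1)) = 1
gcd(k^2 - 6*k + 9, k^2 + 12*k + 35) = 1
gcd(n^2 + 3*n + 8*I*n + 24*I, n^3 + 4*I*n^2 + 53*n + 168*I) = n + 8*I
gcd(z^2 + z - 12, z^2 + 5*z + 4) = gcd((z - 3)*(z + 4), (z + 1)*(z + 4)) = z + 4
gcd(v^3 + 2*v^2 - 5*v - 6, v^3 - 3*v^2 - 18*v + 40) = v - 2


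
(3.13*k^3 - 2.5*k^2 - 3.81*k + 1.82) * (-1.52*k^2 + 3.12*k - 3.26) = -4.7576*k^5 + 13.5656*k^4 - 12.2126*k^3 - 6.5036*k^2 + 18.099*k - 5.9332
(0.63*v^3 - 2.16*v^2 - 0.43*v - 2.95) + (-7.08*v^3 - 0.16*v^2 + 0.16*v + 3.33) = -6.45*v^3 - 2.32*v^2 - 0.27*v + 0.38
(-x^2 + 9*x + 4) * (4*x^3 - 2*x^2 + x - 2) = -4*x^5 + 38*x^4 - 3*x^3 + 3*x^2 - 14*x - 8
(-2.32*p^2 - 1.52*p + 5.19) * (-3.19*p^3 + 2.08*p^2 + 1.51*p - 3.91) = 7.4008*p^5 + 0.0232000000000001*p^4 - 23.2209*p^3 + 17.5712*p^2 + 13.7801*p - 20.2929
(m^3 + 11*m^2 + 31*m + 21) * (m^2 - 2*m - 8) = m^5 + 9*m^4 + m^3 - 129*m^2 - 290*m - 168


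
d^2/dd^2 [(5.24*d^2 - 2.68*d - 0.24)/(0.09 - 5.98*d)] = 19.964856/(213.847192*d^3 - 9.655308*d^2 + 0.145314*d - 0.000729)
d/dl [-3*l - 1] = -3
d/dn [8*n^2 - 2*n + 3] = 16*n - 2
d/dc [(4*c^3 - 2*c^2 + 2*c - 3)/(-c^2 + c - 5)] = (-4*c^4 + 8*c^3 - 60*c^2 + 14*c - 7)/(c^4 - 2*c^3 + 11*c^2 - 10*c + 25)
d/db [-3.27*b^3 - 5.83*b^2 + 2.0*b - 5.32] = -9.81*b^2 - 11.66*b + 2.0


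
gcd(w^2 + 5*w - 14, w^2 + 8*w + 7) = w + 7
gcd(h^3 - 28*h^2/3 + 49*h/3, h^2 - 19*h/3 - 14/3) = h - 7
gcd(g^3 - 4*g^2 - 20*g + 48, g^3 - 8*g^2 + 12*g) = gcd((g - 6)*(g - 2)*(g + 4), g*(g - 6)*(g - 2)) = g^2 - 8*g + 12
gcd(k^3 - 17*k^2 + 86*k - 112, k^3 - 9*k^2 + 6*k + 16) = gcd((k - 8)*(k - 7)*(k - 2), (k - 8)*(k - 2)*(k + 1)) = k^2 - 10*k + 16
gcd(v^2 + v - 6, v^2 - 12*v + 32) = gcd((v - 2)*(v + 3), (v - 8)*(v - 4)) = 1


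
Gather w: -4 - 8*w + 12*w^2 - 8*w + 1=12*w^2 - 16*w - 3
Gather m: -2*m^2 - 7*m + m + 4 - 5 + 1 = -2*m^2 - 6*m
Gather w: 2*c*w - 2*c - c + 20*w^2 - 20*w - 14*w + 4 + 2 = -3*c + 20*w^2 + w*(2*c - 34) + 6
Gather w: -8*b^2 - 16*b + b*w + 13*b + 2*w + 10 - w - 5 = -8*b^2 - 3*b + w*(b + 1) + 5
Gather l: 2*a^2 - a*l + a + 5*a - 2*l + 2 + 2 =2*a^2 + 6*a + l*(-a - 2) + 4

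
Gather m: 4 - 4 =0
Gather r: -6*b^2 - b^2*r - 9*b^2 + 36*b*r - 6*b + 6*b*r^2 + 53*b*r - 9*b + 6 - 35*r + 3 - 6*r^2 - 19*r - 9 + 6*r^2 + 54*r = -15*b^2 + 6*b*r^2 - 15*b + r*(-b^2 + 89*b)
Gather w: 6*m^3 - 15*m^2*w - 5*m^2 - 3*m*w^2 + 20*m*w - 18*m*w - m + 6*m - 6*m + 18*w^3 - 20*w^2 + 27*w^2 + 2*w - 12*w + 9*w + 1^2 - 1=6*m^3 - 5*m^2 - m + 18*w^3 + w^2*(7 - 3*m) + w*(-15*m^2 + 2*m - 1)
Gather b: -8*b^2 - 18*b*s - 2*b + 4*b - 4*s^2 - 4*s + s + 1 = -8*b^2 + b*(2 - 18*s) - 4*s^2 - 3*s + 1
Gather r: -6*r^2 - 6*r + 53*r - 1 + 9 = -6*r^2 + 47*r + 8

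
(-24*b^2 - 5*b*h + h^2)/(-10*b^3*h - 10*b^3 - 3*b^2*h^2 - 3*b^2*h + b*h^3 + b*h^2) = (24*b^2 + 5*b*h - h^2)/(b*(10*b^2*h + 10*b^2 + 3*b*h^2 + 3*b*h - h^3 - h^2))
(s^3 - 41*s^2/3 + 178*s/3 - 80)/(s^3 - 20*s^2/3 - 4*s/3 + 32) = (s - 5)/(s + 2)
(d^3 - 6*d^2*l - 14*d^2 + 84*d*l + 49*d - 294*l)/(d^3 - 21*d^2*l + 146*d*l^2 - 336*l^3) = (d^2 - 14*d + 49)/(d^2 - 15*d*l + 56*l^2)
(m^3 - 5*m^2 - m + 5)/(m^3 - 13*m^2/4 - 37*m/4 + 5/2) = 4*(m^2 - 1)/(4*m^2 + 7*m - 2)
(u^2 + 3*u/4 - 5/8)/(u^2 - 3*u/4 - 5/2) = (u - 1/2)/(u - 2)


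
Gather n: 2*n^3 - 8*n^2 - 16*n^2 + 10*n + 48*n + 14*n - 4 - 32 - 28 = 2*n^3 - 24*n^2 + 72*n - 64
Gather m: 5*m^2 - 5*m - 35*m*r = 5*m^2 + m*(-35*r - 5)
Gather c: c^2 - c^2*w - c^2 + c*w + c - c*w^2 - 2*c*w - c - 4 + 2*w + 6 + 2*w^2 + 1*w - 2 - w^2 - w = -c^2*w + c*(-w^2 - w) + w^2 + 2*w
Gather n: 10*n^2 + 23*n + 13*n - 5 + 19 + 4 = 10*n^2 + 36*n + 18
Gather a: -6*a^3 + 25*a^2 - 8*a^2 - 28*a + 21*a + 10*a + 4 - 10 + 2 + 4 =-6*a^3 + 17*a^2 + 3*a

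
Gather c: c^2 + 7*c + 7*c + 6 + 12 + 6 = c^2 + 14*c + 24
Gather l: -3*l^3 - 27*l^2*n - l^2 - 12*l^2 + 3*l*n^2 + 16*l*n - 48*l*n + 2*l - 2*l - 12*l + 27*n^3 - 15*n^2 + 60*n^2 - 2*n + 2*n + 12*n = -3*l^3 + l^2*(-27*n - 13) + l*(3*n^2 - 32*n - 12) + 27*n^3 + 45*n^2 + 12*n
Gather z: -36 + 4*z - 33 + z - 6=5*z - 75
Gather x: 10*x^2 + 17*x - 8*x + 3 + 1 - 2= 10*x^2 + 9*x + 2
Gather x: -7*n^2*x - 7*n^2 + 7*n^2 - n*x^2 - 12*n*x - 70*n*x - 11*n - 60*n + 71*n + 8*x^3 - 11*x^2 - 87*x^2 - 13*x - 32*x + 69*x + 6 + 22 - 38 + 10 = 8*x^3 + x^2*(-n - 98) + x*(-7*n^2 - 82*n + 24)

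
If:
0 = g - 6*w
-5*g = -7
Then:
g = 7/5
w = 7/30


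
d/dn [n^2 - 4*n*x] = 2*n - 4*x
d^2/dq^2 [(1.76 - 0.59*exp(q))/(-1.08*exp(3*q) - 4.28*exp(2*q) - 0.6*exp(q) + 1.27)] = (2.752704*exp(6*q) - 10.294128*exp(5*q) - 80.211088*exp(4*q) - 122.237444*exp(3*q) - 16.04316*exp(2*q) - 38.450644*exp(q) - 0.389509)*exp(q)/(1.259712*exp(9*q) + 14.976576*exp(8*q) + 61.451136*exp(7*q) + 90.599408*exp(6*q) - 1.083168*exp(5*q) - 70.108464*exp(4*q) - 14.126364*exp(3*q) + 19.338036*exp(2*q) + 2.90322*exp(q) - 2.048383)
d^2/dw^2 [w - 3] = 0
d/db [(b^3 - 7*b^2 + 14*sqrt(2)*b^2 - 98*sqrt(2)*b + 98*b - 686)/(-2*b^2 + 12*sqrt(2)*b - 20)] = (-b^4 + 12*sqrt(2)*b^3 - 140*sqrt(2)*b^2 + 236*b^2 - 1232*b - 280*sqrt(2)*b - 980 + 5096*sqrt(2))/(2*(b^4 - 12*sqrt(2)*b^3 + 92*b^2 - 120*sqrt(2)*b + 100))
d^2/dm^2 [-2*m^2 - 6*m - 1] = -4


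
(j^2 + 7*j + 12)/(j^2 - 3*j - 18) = (j + 4)/(j - 6)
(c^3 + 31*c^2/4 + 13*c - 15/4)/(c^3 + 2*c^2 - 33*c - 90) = (c - 1/4)/(c - 6)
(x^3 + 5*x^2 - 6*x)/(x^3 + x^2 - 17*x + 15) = x*(x + 6)/(x^2 + 2*x - 15)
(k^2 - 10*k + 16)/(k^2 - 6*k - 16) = (k - 2)/(k + 2)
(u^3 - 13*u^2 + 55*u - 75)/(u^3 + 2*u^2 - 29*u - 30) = (u^2 - 8*u + 15)/(u^2 + 7*u + 6)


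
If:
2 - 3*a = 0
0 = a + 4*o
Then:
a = 2/3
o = -1/6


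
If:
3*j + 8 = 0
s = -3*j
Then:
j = -8/3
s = 8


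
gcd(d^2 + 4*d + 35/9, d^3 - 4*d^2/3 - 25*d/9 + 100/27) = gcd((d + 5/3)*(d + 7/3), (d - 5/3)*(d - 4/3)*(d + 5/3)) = d + 5/3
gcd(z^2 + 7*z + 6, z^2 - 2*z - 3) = z + 1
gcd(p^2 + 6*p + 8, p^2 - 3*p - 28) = p + 4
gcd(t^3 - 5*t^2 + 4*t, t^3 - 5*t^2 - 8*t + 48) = t - 4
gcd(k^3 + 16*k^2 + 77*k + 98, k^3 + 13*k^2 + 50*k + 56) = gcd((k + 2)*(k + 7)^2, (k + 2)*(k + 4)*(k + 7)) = k^2 + 9*k + 14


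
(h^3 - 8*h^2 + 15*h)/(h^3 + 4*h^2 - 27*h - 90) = h*(h - 3)/(h^2 + 9*h + 18)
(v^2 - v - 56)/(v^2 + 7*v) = (v - 8)/v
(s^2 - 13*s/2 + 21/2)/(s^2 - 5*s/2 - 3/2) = (2*s - 7)/(2*s + 1)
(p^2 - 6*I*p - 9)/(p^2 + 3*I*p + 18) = (p - 3*I)/(p + 6*I)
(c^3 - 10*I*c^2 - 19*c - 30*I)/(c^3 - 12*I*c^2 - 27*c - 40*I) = (c - 6*I)/(c - 8*I)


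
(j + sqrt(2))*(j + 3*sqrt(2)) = j^2 + 4*sqrt(2)*j + 6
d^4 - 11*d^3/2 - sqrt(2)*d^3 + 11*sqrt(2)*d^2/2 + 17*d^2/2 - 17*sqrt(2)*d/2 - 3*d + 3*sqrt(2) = (d - 3)*(d - 2)*(d - 1/2)*(d - sqrt(2))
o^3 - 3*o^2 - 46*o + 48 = (o - 8)*(o - 1)*(o + 6)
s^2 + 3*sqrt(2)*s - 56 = (s - 4*sqrt(2))*(s + 7*sqrt(2))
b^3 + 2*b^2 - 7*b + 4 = (b - 1)^2*(b + 4)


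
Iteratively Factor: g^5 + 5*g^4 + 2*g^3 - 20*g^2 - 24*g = (g - 2)*(g^4 + 7*g^3 + 16*g^2 + 12*g) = (g - 2)*(g + 2)*(g^3 + 5*g^2 + 6*g) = (g - 2)*(g + 2)^2*(g^2 + 3*g) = (g - 2)*(g + 2)^2*(g + 3)*(g)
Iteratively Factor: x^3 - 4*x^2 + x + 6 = (x - 3)*(x^2 - x - 2) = (x - 3)*(x - 2)*(x + 1)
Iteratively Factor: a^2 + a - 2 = (a + 2)*(a - 1)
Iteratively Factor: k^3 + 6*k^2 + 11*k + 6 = (k + 1)*(k^2 + 5*k + 6) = (k + 1)*(k + 2)*(k + 3)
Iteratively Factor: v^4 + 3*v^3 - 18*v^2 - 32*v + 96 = (v - 2)*(v^3 + 5*v^2 - 8*v - 48) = (v - 3)*(v - 2)*(v^2 + 8*v + 16) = (v - 3)*(v - 2)*(v + 4)*(v + 4)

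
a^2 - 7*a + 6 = (a - 6)*(a - 1)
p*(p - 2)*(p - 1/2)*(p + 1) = p^4 - 3*p^3/2 - 3*p^2/2 + p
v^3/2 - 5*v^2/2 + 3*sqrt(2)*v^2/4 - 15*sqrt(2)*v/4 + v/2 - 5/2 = (v/2 + sqrt(2)/2)*(v - 5)*(v + sqrt(2)/2)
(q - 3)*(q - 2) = q^2 - 5*q + 6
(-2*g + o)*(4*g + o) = -8*g^2 + 2*g*o + o^2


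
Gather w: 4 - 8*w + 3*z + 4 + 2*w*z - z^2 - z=w*(2*z - 8) - z^2 + 2*z + 8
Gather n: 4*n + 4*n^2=4*n^2 + 4*n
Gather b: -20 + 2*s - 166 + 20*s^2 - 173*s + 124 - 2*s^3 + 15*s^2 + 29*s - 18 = -2*s^3 + 35*s^2 - 142*s - 80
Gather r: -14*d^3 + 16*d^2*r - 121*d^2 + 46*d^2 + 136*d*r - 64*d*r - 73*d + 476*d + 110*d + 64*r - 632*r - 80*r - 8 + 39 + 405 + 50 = -14*d^3 - 75*d^2 + 513*d + r*(16*d^2 + 72*d - 648) + 486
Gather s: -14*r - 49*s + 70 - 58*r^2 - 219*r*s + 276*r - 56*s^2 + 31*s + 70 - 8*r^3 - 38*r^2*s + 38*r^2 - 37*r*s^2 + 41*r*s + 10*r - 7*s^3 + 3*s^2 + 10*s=-8*r^3 - 20*r^2 + 272*r - 7*s^3 + s^2*(-37*r - 53) + s*(-38*r^2 - 178*r - 8) + 140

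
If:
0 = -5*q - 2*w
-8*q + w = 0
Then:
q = 0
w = 0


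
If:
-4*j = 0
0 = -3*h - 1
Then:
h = -1/3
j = 0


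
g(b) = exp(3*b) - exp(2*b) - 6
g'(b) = 3*exp(3*b) - 2*exp(2*b)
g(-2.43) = -6.01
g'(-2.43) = -0.01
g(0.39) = -4.96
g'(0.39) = 5.30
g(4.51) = 743357.63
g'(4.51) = 2238357.66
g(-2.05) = -6.01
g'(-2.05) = -0.03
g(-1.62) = -6.03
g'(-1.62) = -0.06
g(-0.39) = -6.15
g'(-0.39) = 0.01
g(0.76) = -0.80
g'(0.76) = 20.19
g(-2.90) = -6.00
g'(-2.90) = -0.01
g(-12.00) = -6.00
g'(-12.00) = 0.00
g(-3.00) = -6.00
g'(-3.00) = 0.00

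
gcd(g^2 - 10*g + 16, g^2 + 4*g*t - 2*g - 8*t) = g - 2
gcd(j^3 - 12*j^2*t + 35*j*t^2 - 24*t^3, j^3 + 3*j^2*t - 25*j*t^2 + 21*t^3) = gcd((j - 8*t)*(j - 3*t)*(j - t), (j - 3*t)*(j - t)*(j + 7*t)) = j^2 - 4*j*t + 3*t^2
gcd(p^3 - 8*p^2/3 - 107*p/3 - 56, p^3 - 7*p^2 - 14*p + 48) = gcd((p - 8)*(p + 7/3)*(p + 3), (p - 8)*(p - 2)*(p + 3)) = p^2 - 5*p - 24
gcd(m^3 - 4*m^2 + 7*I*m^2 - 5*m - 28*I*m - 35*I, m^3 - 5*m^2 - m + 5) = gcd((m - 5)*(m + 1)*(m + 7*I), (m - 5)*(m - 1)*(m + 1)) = m^2 - 4*m - 5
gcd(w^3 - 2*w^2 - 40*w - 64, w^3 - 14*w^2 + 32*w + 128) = w^2 - 6*w - 16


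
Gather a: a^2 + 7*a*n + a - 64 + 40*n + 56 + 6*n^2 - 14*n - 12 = a^2 + a*(7*n + 1) + 6*n^2 + 26*n - 20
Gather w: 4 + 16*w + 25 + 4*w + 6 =20*w + 35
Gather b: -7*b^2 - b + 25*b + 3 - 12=-7*b^2 + 24*b - 9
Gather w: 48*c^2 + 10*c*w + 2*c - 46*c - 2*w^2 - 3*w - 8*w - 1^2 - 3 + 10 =48*c^2 - 44*c - 2*w^2 + w*(10*c - 11) + 6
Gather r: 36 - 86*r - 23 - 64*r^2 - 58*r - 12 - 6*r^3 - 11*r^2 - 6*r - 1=-6*r^3 - 75*r^2 - 150*r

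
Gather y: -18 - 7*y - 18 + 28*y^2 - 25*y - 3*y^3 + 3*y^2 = -3*y^3 + 31*y^2 - 32*y - 36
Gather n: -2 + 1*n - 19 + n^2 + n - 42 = n^2 + 2*n - 63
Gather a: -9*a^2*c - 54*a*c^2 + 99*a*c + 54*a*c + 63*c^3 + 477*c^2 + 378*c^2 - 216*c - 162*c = -9*a^2*c + a*(-54*c^2 + 153*c) + 63*c^3 + 855*c^2 - 378*c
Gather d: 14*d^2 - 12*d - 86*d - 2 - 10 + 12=14*d^2 - 98*d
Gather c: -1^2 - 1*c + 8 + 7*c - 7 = 6*c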